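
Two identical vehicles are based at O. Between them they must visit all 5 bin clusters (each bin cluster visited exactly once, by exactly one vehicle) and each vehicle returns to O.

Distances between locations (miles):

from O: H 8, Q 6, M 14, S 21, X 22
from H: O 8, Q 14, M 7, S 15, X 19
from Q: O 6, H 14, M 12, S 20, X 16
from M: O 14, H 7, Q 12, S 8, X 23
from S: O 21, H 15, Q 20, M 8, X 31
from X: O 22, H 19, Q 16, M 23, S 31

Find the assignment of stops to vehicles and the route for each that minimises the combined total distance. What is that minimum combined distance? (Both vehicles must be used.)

Check every non-empty split of the stops between the two vehicles; for each half take its own optimal tour:
  {H} + {Q, M, S, X}: 16 + 74 = 90
  {Q} + {H, M, S, X}: 12 + 76 = 88
  {H, Q} + {M, S, X}: 28 + 74 = 102
  {M} + {H, Q, S, X}: 28 + 76 = 104
  {H, M} + {Q, S, X}: 29 + 74 = 103
  {Q, M} + {H, S, X}: 32 + 76 = 108
  … (15 splits in total)
Best: vehicle 1 O → Q → O = 12; vehicle 2 O → H → M → S → X → O = 76; combined 88.

Minimum combined distance: 88 miles.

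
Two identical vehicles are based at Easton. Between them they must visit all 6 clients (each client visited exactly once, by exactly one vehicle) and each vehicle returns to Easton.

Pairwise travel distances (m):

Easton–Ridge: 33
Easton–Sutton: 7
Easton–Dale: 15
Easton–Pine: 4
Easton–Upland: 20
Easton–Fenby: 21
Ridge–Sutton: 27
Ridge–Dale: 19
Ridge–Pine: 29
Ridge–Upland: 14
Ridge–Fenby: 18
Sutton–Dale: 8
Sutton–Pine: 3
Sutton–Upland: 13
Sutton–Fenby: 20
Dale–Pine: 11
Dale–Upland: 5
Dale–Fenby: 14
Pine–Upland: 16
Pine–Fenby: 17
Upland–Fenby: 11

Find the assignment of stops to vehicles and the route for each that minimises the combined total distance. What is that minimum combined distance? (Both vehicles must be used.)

Minimum combined distance: 81 m.

Check every non-empty split of the stops between the two vehicles; for each half take its own optimal tour:
  {Ridge} + {Sutton, Dale, Pine, Upland, Fenby}: 66 + 52 = 118
  {Sutton} + {Ridge, Dale, Pine, Upland, Fenby}: 14 + 73 = 87
  {Ridge, Sutton} + {Dale, Pine, Upland, Fenby}: 67 + 52 = 119
  {Dale} + {Ridge, Sutton, Pine, Upland, Fenby}: 30 + 73 = 103
  {Ridge, Dale} + {Sutton, Pine, Upland, Fenby}: 67 + 52 = 119
  {Sutton, Dale} + {Ridge, Pine, Upland, Fenby}: 30 + 73 = 103
  … (31 splits in total)
  {Pine} + {Ridge, Sutton, Dale, Upland, Fenby}: 8 + 73 = 81  ← best
Best: vehicle 1 Easton → Pine → Easton = 8; vehicle 2 Easton → Sutton → Dale → Upland → Ridge → Fenby → Easton = 73; combined 81.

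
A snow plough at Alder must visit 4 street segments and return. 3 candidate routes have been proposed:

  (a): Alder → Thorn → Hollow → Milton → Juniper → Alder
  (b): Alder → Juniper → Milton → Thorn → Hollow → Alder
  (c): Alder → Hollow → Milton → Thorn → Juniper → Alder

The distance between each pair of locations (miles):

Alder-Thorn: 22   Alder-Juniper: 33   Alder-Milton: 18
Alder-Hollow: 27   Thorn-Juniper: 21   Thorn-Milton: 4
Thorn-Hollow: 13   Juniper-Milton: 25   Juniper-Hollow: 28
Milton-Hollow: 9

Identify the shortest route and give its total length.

(a): 22 + 13 + 9 + 25 + 33 = 102
(b): 33 + 25 + 4 + 13 + 27 = 102
(c): 27 + 9 + 4 + 21 + 33 = 94

94 miles — (c) is the shortest.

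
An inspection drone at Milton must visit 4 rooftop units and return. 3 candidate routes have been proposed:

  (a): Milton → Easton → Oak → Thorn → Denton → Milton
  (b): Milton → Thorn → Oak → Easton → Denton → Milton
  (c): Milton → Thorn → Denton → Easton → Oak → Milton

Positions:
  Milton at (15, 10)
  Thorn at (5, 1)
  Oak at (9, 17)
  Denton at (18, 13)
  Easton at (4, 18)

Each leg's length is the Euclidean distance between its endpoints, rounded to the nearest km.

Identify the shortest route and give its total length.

Shortest is (b), total 53 km.

(a): 14 + 5 + 16 + 18 + 4 = 57
(b): 13 + 16 + 5 + 15 + 4 = 53
(c): 13 + 18 + 15 + 5 + 9 = 60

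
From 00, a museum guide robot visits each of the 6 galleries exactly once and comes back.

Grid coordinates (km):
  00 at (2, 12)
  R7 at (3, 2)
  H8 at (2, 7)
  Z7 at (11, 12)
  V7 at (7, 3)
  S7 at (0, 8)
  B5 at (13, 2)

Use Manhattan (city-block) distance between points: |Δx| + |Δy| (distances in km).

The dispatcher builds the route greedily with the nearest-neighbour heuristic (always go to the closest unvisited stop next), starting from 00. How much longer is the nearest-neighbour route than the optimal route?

2 km longer than the optimal tour.

00: H8=5, S7=6, Z7=9, R7=11, V7=14, B5=21 ⇒ H8
H8: S7=3, R7=6, V7=9, Z7=14, B5=16 ⇒ S7
S7: R7=9, V7=12, Z7=15, B5=19 ⇒ R7
R7: V7=5, B5=10, Z7=18 ⇒ V7
V7: B5=7, Z7=13 ⇒ B5
B5: Z7=12 ⇒ Z7
NN route 00 → H8 → S7 → R7 → V7 → B5 → Z7 → 00 costs 50.
Optimal: 00 → Z7 → B5 → V7 → R7 → H8 → S7 → 00 costs 48 (by enumerating all 360 distinct tours).
Excess = 50 − 48 = 2.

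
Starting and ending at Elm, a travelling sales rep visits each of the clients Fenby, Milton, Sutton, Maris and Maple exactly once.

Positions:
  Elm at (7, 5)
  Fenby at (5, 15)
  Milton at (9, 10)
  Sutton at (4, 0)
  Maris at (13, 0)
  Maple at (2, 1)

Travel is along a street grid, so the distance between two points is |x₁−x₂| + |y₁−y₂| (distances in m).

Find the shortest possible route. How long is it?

Minimum total distance: 56 m.

Elm → Fenby → Milton → Sutton → Maris → Maple → Elm: 12+9+15+9+12+9 = 66
Elm → Fenby → Milton → Sutton → Maple → Maris → Elm: 12+9+15+3+12+11 = 62
Elm → Fenby → Milton → Maris → Sutton → Maple → Elm: 12+9+14+9+3+9 = 56
Elm → Fenby → Milton → Maris → Maple → Sutton → Elm: 12+9+14+12+3+8 = 58
Elm → Fenby → Milton → Maple → Sutton → Maris → Elm: 12+9+16+3+9+11 = 60
Elm → Fenby → Milton → Maple → Maris → Sutton → Elm: 12+9+16+12+9+8 = 66
Elm → Fenby → Sutton → Milton → Maris → Maple → Elm: 12+16+15+14+12+9 = 78
Elm → Fenby → Sutton → Milton → Maple → Maris → Elm: 12+16+15+16+12+11 = 82
Elm → Fenby → Sutton → Maris → Milton → Maple → Elm: 12+16+9+14+16+9 = 76
Elm → Fenby → Sutton → Maris → Maple → Milton → Elm: 12+16+9+12+16+7 = 72
Elm → Fenby → Sutton → Maple → Milton → Maris → Elm: 12+16+3+16+14+11 = 72
Elm → Fenby → Sutton → Maple → Maris → Milton → Elm: 12+16+3+12+14+7 = 64
Elm → Fenby → Maris → Milton → Sutton → Maple → Elm: 12+23+14+15+3+9 = 76
Elm → Fenby → Maris → Milton → Maple → Sutton → Elm: 12+23+14+16+3+8 = 76
… (46 more)
The minimum is 56.
One optimal route: Elm → Fenby → Milton → Maris → Sutton → Maple → Elm (or its reverse).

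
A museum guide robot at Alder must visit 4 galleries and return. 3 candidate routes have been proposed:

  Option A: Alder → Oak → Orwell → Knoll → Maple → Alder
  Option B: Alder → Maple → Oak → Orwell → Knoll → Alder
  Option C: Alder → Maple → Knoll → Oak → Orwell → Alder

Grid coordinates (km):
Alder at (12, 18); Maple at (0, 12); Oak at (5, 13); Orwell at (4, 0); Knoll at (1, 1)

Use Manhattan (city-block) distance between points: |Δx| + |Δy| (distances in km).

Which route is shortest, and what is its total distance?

Option A: 12 + 14 + 4 + 12 + 18 = 60
Option B: 18 + 6 + 14 + 4 + 28 = 70
Option C: 18 + 12 + 16 + 14 + 26 = 86

60 km — Option A is the shortest.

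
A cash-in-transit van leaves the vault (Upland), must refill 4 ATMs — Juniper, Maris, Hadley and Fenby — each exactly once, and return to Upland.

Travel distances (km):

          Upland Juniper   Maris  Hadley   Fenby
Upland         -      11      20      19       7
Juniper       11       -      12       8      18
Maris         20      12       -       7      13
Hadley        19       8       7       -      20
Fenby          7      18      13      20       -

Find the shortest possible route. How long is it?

46 km — the shortest possible round trip.

There are 12 distinct closed tours to check (reversals are equivalent).
Upland→Juniper→Maris→Hadley→Fenby→Upland: 11+12+7+20+7 = 57
Upland→Juniper→Maris→Fenby→Hadley→Upland: 11+12+13+20+19 = 75
Upland→Juniper→Hadley→Maris→Fenby→Upland: 11+8+7+13+7 = 46
Upland→Juniper→Hadley→Fenby→Maris→Upland: 11+8+20+13+20 = 72
Upland→Juniper→Fenby→Maris→Hadley→Upland: 11+18+13+7+19 = 68
Upland→Juniper→Fenby→Hadley→Maris→Upland: 11+18+20+7+20 = 76
Upland→Maris→Juniper→Hadley→Fenby→Upland: 20+12+8+20+7 = 67
Upland→Maris→Juniper→Fenby→Hadley→Upland: 20+12+18+20+19 = 89
Upland→Maris→Hadley→Juniper→Fenby→Upland: 20+7+8+18+7 = 60
Upland→Maris→Fenby→Juniper→Hadley→Upland: 20+13+18+8+19 = 78
Upland→Hadley→Juniper→Maris→Fenby→Upland: 19+8+12+13+7 = 59
Upland→Hadley→Maris→Juniper→Fenby→Upland: 19+7+12+18+7 = 63
The minimum is 46.
One optimal route: Upland → Juniper → Hadley → Maris → Fenby → Upland (or its reverse).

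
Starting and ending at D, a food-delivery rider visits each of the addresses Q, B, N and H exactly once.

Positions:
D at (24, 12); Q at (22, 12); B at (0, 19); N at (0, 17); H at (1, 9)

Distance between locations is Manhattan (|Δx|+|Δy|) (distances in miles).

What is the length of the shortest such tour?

There are 12 distinct closed tours to check (reversals are equivalent).
D - Q - B - N - H - D: 2+29+2+9+26 = 68
D - Q - B - H - N - D: 2+29+11+9+29 = 80
D - Q - N - B - H - D: 2+27+2+11+26 = 68
D - Q - N - H - B - D: 2+27+9+11+31 = 80
D - Q - H - B - N - D: 2+24+11+2+29 = 68
D - Q - H - N - B - D: 2+24+9+2+31 = 68
D - B - Q - N - H - D: 31+29+27+9+26 = 122
D - B - Q - H - N - D: 31+29+24+9+29 = 122
D - B - N - Q - H - D: 31+2+27+24+26 = 110
D - B - H - Q - N - D: 31+11+24+27+29 = 122
D - N - Q - B - H - D: 29+27+29+11+26 = 122
D - N - B - Q - H - D: 29+2+29+24+26 = 110
The minimum is 68.
One optimal route: D → Q → B → N → H → D (or its reverse).

Minimum total distance: 68 miles.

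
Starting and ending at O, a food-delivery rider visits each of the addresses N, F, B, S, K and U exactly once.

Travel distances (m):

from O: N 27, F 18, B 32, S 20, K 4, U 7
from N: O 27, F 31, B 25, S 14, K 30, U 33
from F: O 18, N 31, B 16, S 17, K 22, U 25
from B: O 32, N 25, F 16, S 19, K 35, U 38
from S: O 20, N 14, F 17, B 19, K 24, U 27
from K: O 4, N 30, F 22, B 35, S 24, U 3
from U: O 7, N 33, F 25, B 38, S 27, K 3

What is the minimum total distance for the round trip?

There are 360 distinct closed tours to check (reversals are equivalent).
O → N → F → B → S → K → U → O: 27+31+16+19+24+3+7 = 127
O → N → F → B → S → U → K → O: 27+31+16+19+27+3+4 = 127
O → N → F → B → K → S → U → O: 27+31+16+35+24+27+7 = 167
O → N → F → B → K → U → S → O: 27+31+16+35+3+27+20 = 159
O → N → F → B → U → S → K → O: 27+31+16+38+27+24+4 = 167
O → N → F → B → U → K → S → O: 27+31+16+38+3+24+20 = 159
O → N → F → S → B → K → U → O: 27+31+17+19+35+3+7 = 139
O → N → F → S → B → U → K → O: 27+31+17+19+38+3+4 = 139
… (352 more)
O → F → B → N → S → K → U → O: 18+16+25+14+24+3+7 = 107  ← best
The minimum is 107.
One optimal route: O → F → B → N → S → K → U → O (or its reverse).

Shortest round trip = 107 m.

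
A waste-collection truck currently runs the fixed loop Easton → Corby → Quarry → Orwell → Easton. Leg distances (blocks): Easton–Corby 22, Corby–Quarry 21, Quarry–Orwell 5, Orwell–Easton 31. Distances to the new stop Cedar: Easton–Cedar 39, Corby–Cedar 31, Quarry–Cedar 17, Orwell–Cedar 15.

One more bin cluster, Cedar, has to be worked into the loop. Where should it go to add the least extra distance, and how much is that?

+23 blocks — insert Cedar between Orwell and Easton.

Insertion cost between consecutive stops i–j is d(i,Cedar) + d(Cedar,j) − d(i,j):
  between Easton and Corby: 39 + 31 − 22 = 48
  between Corby and Quarry: 31 + 17 − 21 = 27
  between Quarry and Orwell: 17 + 15 − 5 = 27
  between Orwell and Easton: 15 + 39 − 31 = 23
Cheapest insertion is between Orwell and Easton, adding 23.
New total = 79 + 23 = 102.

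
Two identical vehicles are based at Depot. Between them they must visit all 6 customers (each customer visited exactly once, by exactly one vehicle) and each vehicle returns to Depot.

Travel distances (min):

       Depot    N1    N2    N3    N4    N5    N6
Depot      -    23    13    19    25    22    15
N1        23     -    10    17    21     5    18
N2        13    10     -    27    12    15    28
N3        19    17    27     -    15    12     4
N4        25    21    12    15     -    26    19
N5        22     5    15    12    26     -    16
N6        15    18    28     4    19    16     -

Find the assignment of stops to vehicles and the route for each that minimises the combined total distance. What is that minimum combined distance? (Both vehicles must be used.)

Try each way of splitting the stops between the two vehicles (each non-empty) and, for each split, find the best tour for each vehicle:
  {N1} + {N2, N3, N4, N5, N6}: 46 + 82 = 128
  {N2} + {N1, N3, N4, N5, N6}: 26 + 82 = 108
  {N1, N2} + {N3, N4, N5, N6}: 46 + 82 = 128
  {N3} + {N1, N2, N4, N5, N6}: 38 + 82 = 120
  {N1, N3} + {N2, N4, N5, N6}: 59 + 82 = 141
  {N2, N3} + {N1, N4, N5, N6}: 59 + 82 = 141
  … (31 splits in total)
Best: vehicle 1 Depot → N2 → Depot = 26; vehicle 2 Depot → N4 → N1 → N5 → N3 → N6 → Depot = 82; combined 108.

108 min — the smallest possible combined total.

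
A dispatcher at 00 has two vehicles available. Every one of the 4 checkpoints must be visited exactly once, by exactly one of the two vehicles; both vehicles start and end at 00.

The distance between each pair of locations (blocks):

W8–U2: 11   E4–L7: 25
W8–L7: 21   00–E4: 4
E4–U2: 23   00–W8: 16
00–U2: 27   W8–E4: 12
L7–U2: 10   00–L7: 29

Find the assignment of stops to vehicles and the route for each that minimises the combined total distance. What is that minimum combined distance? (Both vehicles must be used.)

There are 2^3 − 1 = 7 ways to divide the 4 stops into two non-empty groups. For each, the best each vehicle can do is its own shortest tour through its group:
  {W8} + {E4, L7, U2}: 32 + 66 = 98
  {E4} + {W8, L7, U2}: 8 + 66 = 74
  {W8, E4} + {L7, U2}: 32 + 66 = 98
  {L7} + {W8, E4, U2}: 58 + 54 = 112
  {W8, L7} + {E4, U2}: 66 + 54 = 120
  {E4, L7} + {W8, U2}: 58 + 54 = 112
  … (7 splits in total)
Best: vehicle 1 00 → E4 → 00 = 8; vehicle 2 00 → W8 → U2 → L7 → 00 = 66; combined 74.

Minimum combined distance: 74 blocks.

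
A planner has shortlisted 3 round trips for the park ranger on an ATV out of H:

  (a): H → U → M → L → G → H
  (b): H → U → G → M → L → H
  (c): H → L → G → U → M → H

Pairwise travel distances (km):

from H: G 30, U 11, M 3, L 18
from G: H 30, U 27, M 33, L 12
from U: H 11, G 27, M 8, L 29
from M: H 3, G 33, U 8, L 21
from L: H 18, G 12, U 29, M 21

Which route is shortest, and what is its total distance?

68 km — (c) is the shortest.

(a): 11 + 8 + 21 + 12 + 30 = 82
(b): 11 + 27 + 33 + 21 + 18 = 110
(c): 18 + 12 + 27 + 8 + 3 = 68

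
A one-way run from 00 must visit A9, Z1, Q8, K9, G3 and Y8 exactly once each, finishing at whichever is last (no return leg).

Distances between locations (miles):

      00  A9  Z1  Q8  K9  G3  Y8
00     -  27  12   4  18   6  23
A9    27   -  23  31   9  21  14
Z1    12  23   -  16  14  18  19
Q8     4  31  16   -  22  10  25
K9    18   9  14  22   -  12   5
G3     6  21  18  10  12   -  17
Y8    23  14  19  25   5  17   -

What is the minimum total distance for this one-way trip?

There are 6! = 720 possible orderings.
00→A9→Z1→Q8→K9→G3→Y8: 27+23+16+22+12+17 = 117
00→A9→Z1→Q8→K9→Y8→G3: 27+23+16+22+5+17 = 110
00→A9→Z1→Q8→G3→K9→Y8: 27+23+16+10+12+5 = 93
00→A9→Z1→Q8→G3→Y8→K9: 27+23+16+10+17+5 = 98
00→A9→Z1→Q8→Y8→K9→G3: 27+23+16+25+5+12 = 108
00→A9→Z1→Q8→Y8→G3→K9: 27+23+16+25+17+12 = 120
00→A9→Z1→K9→Q8→G3→Y8: 27+23+14+22+10+17 = 113
00→A9→Z1→K9→Q8→Y8→G3: 27+23+14+22+25+17 = 128
… (712 more)
00→Q8→G3→Z1→K9→Y8→A9: 4+10+18+14+5+14 = 65  ← best
The minimum is 65.
One shortest path: 00 → Q8 → G3 → Z1 → K9 → Y8 → A9.

65 miles — the minimum one-way total.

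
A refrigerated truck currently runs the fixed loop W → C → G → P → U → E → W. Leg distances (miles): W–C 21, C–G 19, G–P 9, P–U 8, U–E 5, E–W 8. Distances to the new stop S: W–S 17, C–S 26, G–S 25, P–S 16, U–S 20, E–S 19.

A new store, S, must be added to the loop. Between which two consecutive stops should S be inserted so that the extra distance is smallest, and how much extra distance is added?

Insertion cost between consecutive stops i–j is d(i,S) + d(S,j) − d(i,j):
  between W and C: 17 + 26 − 21 = 22
  between C and G: 26 + 25 − 19 = 32
  between G and P: 25 + 16 − 9 = 32
  between P and U: 16 + 20 − 8 = 28
  between U and E: 20 + 19 − 5 = 34
  between E and W: 19 + 17 − 8 = 28
Cheapest insertion is between W and C, adding 22.
New total = 70 + 22 = 92.

Adding 22 miles by placing S on the W–C leg.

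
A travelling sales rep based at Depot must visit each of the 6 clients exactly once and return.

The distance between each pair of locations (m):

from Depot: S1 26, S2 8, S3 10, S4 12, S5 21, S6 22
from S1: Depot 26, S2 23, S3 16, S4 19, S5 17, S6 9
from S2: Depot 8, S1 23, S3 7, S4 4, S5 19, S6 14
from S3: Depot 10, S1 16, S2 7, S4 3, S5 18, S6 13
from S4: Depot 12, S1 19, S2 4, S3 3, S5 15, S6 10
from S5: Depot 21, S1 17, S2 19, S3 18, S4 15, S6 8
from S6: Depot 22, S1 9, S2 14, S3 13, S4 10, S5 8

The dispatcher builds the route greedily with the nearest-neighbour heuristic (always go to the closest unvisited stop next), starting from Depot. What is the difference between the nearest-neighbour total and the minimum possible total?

Excess over optimum: 10 m.

Depot: S2=8, S3=10, S4=12, S5=21, S6=22, S1=26 ⇒ S2
S2: S4=4, S3=7, S6=14, S5=19, S1=23 ⇒ S4
S4: S3=3, S6=10, S5=15, S1=19 ⇒ S3
S3: S6=13, S1=16, S5=18 ⇒ S6
S6: S5=8, S1=9 ⇒ S5
S5: S1=17 ⇒ S1
NN route Depot → S2 → S4 → S3 → S6 → S5 → S1 → Depot costs 79.
Optimal: Depot → S2 → S4 → S3 → S1 → S6 → S5 → Depot costs 69 (by enumerating all 360 distinct tours).
Excess = 79 − 69 = 10.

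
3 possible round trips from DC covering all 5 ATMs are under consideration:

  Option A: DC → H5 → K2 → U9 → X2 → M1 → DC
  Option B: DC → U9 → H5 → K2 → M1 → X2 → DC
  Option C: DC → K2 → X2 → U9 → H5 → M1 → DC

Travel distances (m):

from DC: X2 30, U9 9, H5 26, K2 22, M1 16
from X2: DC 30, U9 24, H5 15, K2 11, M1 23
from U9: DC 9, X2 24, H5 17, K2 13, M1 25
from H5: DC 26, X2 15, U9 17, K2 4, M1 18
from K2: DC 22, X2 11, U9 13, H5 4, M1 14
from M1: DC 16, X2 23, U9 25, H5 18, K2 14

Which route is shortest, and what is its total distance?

Option A: 26 + 4 + 13 + 24 + 23 + 16 = 106
Option B: 9 + 17 + 4 + 14 + 23 + 30 = 97
Option C: 22 + 11 + 24 + 17 + 18 + 16 = 108

97 m — Option B is the shortest.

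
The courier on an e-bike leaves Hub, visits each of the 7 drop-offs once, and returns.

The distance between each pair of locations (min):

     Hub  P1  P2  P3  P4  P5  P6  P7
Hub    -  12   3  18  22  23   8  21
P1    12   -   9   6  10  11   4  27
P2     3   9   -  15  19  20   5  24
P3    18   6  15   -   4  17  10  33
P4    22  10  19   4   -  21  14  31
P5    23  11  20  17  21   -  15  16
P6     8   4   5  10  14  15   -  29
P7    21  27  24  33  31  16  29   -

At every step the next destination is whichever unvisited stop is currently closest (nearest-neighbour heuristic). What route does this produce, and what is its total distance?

Nearest-neighbour total = 80 min; route Hub → P2 → P6 → P1 → P3 → P4 → P5 → P7 → Hub.

At Hub the remaining stops are P2 3, P6 8, P1 12, P3 18, P7 21, P4 22, P5 23; go to P2.
At P2 the remaining stops are P6 5, P1 9, P3 15, P4 19, P5 20, P7 24; go to P6.
At P6 the remaining stops are P1 4, P3 10, P4 14, P5 15, P7 29; go to P1.
At P1 the remaining stops are P3 6, P4 10, P5 11, P7 27; go to P3.
At P3 the remaining stops are P4 4, P5 17, P7 33; go to P4.
At P4 the remaining stops are P5 21, P7 31; go to P5.
At P5 the remaining stops are P7 16; go to P7.
Return P7→Hub: 21.
Total = 3 + 5 + 4 + 6 + 4 + 21 + 16 + 21 = 80.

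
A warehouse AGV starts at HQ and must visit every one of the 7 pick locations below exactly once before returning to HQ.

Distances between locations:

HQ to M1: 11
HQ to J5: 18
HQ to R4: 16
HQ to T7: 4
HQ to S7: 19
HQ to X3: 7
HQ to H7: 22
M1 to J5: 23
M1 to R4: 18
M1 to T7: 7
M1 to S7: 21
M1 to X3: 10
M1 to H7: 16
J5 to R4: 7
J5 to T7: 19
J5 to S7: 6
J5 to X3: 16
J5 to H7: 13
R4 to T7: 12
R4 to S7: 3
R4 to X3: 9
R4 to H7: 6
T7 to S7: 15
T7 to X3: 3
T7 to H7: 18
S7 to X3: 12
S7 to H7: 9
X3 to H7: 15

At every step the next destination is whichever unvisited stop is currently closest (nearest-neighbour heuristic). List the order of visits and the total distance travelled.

Nearest-neighbour total = 65; route HQ → T7 → X3 → R4 → S7 → J5 → H7 → M1 → HQ.

HQ → [T7:4 / X3:7 / M1:11 / R4:16 / J5:18 / S7:19 / H7:22] → T7 (4)
T7 → [X3:3 / M1:7 / R4:12 / S7:15 / H7:18 / J5:19] → X3 (3)
X3 → [R4:9 / M1:10 / S7:12 / H7:15 / J5:16] → R4 (9)
R4 → [S7:3 / H7:6 / J5:7 / M1:18] → S7 (3)
S7 → [J5:6 / H7:9 / M1:21] → J5 (6)
J5 → [H7:13 / M1:23] → H7 (13)
H7 → [M1:16] → M1 (16)
Return M1→HQ: 11.
Total = 4 + 3 + 9 + 3 + 6 + 13 + 16 + 11 = 65.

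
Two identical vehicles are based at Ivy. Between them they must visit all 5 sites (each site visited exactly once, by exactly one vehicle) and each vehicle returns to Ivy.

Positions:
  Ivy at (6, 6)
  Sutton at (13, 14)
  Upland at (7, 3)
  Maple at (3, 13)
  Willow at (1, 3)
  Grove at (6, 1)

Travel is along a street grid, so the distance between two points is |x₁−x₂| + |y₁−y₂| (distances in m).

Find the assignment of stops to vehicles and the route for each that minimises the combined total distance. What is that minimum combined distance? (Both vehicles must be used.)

There are 2^4 − 1 = 15 ways to divide the 5 stops into two non-empty groups. For each, the best each vehicle can do is its own shortest tour through its group:
  {Sutton} + {Upland, Maple, Willow, Grove}: 30 + 36 = 66
  {Upland} + {Sutton, Maple, Willow, Grove}: 8 + 50 = 58
  {Sutton, Upland} + {Maple, Willow, Grove}: 36 + 34 = 70
  {Maple} + {Sutton, Upland, Willow, Grove}: 20 + 50 = 70
  {Sutton, Maple} + {Upland, Willow, Grove}: 36 + 22 = 58
  {Upland, Maple} + {Sutton, Willow, Grove}: 28 + 50 = 78
  … (15 splits in total)
Best: vehicle 1 Ivy → Upland → Ivy = 8; vehicle 2 Ivy → Sutton → Maple → Willow → Grove → Ivy = 50; combined 58.

Minimum combined distance: 58 m.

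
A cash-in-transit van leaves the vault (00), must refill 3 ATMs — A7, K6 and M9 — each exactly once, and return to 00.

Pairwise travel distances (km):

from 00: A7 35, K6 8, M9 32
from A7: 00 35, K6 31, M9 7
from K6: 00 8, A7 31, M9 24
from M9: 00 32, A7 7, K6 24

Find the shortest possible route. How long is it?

With 3 stops there are 3!/2 = 3 distinct round trips (a route and its reverse cost the same).
00 → A7 → K6 → M9 → 00: 35+31+24+32 = 122
00 → A7 → M9 → K6 → 00: 35+7+24+8 = 74
00 → K6 → A7 → M9 → 00: 8+31+7+32 = 78
The minimum is 74.
One optimal route: 00 → A7 → M9 → K6 → 00 (or its reverse).

Minimum total distance: 74 km.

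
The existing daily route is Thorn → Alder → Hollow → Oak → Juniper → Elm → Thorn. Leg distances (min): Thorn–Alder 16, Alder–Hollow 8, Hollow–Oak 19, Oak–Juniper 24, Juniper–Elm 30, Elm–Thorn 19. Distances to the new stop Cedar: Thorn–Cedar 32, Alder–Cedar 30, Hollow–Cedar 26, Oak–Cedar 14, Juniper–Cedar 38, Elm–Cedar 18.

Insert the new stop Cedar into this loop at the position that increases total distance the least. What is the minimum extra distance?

Adding 21 min by placing Cedar on the Hollow–Oak leg.

Insertion cost between consecutive stops i–j is d(i,Cedar) + d(Cedar,j) − d(i,j):
  between Thorn and Alder: 32 + 30 − 16 = 46
  between Alder and Hollow: 30 + 26 − 8 = 48
  between Hollow and Oak: 26 + 14 − 19 = 21
  between Oak and Juniper: 14 + 38 − 24 = 28
  between Juniper and Elm: 38 + 18 − 30 = 26
  between Elm and Thorn: 18 + 32 − 19 = 31
Cheapest insertion is between Hollow and Oak, adding 21.
New total = 116 + 21 = 137.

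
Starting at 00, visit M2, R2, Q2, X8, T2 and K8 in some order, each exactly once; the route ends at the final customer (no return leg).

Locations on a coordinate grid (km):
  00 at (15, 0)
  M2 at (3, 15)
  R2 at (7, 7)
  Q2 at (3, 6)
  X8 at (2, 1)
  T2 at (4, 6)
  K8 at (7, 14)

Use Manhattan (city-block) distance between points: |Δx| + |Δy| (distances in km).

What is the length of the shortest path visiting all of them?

37 km — the minimum one-way total.

There are 6! = 720 possible orderings.
00 - M2 - R2 - Q2 - X8 - T2 - K8: 27+12+5+6+7+11 = 68
00 - M2 - R2 - Q2 - X8 - K8 - T2: 27+12+5+6+18+11 = 79
00 - M2 - R2 - Q2 - T2 - X8 - K8: 27+12+5+1+7+18 = 70
00 - M2 - R2 - Q2 - T2 - K8 - X8: 27+12+5+1+11+18 = 74
00 - M2 - R2 - Q2 - K8 - X8 - T2: 27+12+5+12+18+7 = 81
00 - M2 - R2 - Q2 - K8 - T2 - X8: 27+12+5+12+11+7 = 74
00 - M2 - R2 - X8 - Q2 - T2 - K8: 27+12+11+6+1+11 = 68
00 - M2 - R2 - X8 - Q2 - K8 - T2: 27+12+11+6+12+11 = 79
… (712 more)
00 - X8 - Q2 - T2 - R2 - K8 - M2: 14+6+1+4+7+5 = 37  ← best
The minimum is 37.
One shortest path: 00 → X8 → Q2 → T2 → R2 → K8 → M2.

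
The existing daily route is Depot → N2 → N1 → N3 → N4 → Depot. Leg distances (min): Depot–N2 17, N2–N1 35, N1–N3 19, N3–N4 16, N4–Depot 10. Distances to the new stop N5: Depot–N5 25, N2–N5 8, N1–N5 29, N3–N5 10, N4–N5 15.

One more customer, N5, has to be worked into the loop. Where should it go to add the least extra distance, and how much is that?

Minimum extra distance: 2 min, inserting N5 between N2 and N1.

Insertion cost between consecutive stops i–j is d(i,N5) + d(N5,j) − d(i,j):
  between Depot and N2: 25 + 8 − 17 = 16
  between N2 and N1: 8 + 29 − 35 = 2
  between N1 and N3: 29 + 10 − 19 = 20
  between N3 and N4: 10 + 15 − 16 = 9
  between N4 and Depot: 15 + 25 − 10 = 30
Cheapest insertion is between N2 and N1, adding 2.
New total = 97 + 2 = 99.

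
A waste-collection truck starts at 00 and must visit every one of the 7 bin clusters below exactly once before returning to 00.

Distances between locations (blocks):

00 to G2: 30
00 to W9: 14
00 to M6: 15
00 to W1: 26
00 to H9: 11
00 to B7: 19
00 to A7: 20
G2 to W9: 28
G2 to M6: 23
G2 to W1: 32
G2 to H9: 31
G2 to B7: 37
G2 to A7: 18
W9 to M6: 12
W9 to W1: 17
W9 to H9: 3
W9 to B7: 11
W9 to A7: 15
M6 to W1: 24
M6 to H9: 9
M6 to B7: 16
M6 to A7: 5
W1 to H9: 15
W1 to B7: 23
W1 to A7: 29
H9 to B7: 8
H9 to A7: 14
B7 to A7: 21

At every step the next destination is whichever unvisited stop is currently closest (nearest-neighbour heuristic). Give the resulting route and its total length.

From 00: distances to unvisited — H9=11, W9=14, M6=15, B7=19, A7=20, W1=26, G2=30. Nearest is H9 (11).
From H9: distances to unvisited — W9=3, B7=8, M6=9, A7=14, W1=15, G2=31. Nearest is W9 (3).
From W9: distances to unvisited — B7=11, M6=12, A7=15, W1=17, G2=28. Nearest is B7 (11).
From B7: distances to unvisited — M6=16, A7=21, W1=23, G2=37. Nearest is M6 (16).
From M6: distances to unvisited — A7=5, G2=23, W1=24. Nearest is A7 (5).
From A7: distances to unvisited — G2=18, W1=29. Nearest is G2 (18).
From G2: distances to unvisited — W1=32. Nearest is W1 (32).
Return W1→00: 26.
Total = 11 + 3 + 11 + 16 + 5 + 18 + 32 + 26 = 122.

122 blocks along 00 → H9 → W9 → B7 → M6 → A7 → G2 → W1 → 00.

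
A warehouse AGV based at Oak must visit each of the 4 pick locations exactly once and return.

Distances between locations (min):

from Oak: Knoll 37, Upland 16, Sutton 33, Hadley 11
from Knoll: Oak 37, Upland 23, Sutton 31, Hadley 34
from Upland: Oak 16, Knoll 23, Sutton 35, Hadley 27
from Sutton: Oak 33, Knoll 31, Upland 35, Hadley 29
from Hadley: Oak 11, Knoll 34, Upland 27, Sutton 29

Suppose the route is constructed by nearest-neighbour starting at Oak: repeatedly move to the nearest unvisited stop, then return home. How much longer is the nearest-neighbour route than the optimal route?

15 min longer than the optimal tour.

Oak: Hadley=11, Upland=16, Sutton=33, Knoll=37 ⇒ Hadley
Hadley: Upland=27, Sutton=29, Knoll=34 ⇒ Upland
Upland: Knoll=23, Sutton=35 ⇒ Knoll
Knoll: Sutton=31 ⇒ Sutton
NN route Oak → Hadley → Upland → Knoll → Sutton → Oak costs 125.
Optimal: Oak → Upland → Knoll → Sutton → Hadley → Oak costs 110 (by enumerating all 12 distinct tours).
Excess = 125 − 110 = 15.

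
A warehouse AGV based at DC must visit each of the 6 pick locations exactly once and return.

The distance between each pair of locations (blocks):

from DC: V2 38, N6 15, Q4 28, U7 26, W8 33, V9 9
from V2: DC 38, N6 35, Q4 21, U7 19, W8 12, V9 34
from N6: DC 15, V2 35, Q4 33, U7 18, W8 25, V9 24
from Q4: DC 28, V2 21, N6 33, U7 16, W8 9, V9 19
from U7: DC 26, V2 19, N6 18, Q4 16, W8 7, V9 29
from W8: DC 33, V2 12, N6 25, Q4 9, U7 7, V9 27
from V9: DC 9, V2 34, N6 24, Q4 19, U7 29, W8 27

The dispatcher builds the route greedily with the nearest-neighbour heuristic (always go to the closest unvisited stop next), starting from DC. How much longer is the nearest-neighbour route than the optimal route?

The nearest-neighbour route is 34 blocks longer than optimal.

DC: V9=9, N6=15, U7=26, Q4=28, W8=33, V2=38 ⇒ V9
V9: Q4=19, N6=24, W8=27, U7=29, V2=34 ⇒ Q4
Q4: W8=9, U7=16, V2=21, N6=33 ⇒ W8
W8: U7=7, V2=12, N6=25 ⇒ U7
U7: N6=18, V2=19 ⇒ N6
N6: V2=35 ⇒ V2
NN route DC → V9 → Q4 → W8 → U7 → N6 → V2 → DC costs 135.
Optimal: DC → N6 → U7 → V2 → W8 → Q4 → V9 → DC costs 101 (by enumerating all 360 distinct tours).
Excess = 135 − 101 = 34.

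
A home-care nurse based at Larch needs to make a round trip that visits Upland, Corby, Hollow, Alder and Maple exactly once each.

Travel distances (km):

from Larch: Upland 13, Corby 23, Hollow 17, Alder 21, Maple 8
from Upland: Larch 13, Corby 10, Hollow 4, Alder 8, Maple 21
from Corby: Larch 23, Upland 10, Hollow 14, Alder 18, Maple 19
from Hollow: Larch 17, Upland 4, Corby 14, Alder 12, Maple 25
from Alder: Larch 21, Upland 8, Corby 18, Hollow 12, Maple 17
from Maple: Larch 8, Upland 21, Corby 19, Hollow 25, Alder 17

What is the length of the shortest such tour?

74 km — the shortest possible round trip.

With 5 stops there are 5!/2 = 60 distinct round trips (a route and its reverse cost the same).
Larch-Upland-Corby-Hollow-Alder-Maple-Larch: 13+10+14+12+17+8 = 74
Larch-Upland-Corby-Hollow-Maple-Alder-Larch: 13+10+14+25+17+21 = 100
Larch-Upland-Corby-Alder-Hollow-Maple-Larch: 13+10+18+12+25+8 = 86
Larch-Upland-Corby-Alder-Maple-Hollow-Larch: 13+10+18+17+25+17 = 100
Larch-Upland-Corby-Maple-Hollow-Alder-Larch: 13+10+19+25+12+21 = 100
Larch-Upland-Corby-Maple-Alder-Hollow-Larch: 13+10+19+17+12+17 = 88
Larch-Upland-Hollow-Corby-Alder-Maple-Larch: 13+4+14+18+17+8 = 74
Larch-Upland-Hollow-Corby-Maple-Alder-Larch: 13+4+14+19+17+21 = 88
Larch-Upland-Hollow-Alder-Corby-Maple-Larch: 13+4+12+18+19+8 = 74
Larch-Upland-Hollow-Alder-Maple-Corby-Larch: 13+4+12+17+19+23 = 88
Larch-Upland-Hollow-Maple-Corby-Alder-Larch: 13+4+25+19+18+21 = 100
Larch-Upland-Hollow-Maple-Alder-Corby-Larch: 13+4+25+17+18+23 = 100
Larch-Upland-Alder-Corby-Hollow-Maple-Larch: 13+8+18+14+25+8 = 86
Larch-Upland-Alder-Corby-Maple-Hollow-Larch: 13+8+18+19+25+17 = 100
… (46 more)
The minimum is 74.
One optimal route: Larch → Upland → Corby → Hollow → Alder → Maple → Larch (or its reverse).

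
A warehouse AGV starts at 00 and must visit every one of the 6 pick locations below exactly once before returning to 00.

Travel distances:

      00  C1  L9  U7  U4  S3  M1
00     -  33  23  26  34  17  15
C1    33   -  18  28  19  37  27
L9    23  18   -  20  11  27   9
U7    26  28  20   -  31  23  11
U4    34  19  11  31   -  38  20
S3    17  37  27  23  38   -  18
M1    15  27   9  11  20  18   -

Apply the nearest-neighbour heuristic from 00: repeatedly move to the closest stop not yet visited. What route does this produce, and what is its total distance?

122 along 00 → M1 → L9 → U4 → C1 → U7 → S3 → 00.

At 00 the remaining stops are M1 15, S3 17, L9 23, U7 26, C1 33, U4 34; go to M1.
At M1 the remaining stops are L9 9, U7 11, S3 18, U4 20, C1 27; go to L9.
At L9 the remaining stops are U4 11, C1 18, U7 20, S3 27; go to U4.
At U4 the remaining stops are C1 19, U7 31, S3 38; go to C1.
At C1 the remaining stops are U7 28, S3 37; go to U7.
At U7 the remaining stops are S3 23; go to S3.
Return S3→00: 17.
Total = 15 + 9 + 11 + 19 + 28 + 23 + 17 = 122.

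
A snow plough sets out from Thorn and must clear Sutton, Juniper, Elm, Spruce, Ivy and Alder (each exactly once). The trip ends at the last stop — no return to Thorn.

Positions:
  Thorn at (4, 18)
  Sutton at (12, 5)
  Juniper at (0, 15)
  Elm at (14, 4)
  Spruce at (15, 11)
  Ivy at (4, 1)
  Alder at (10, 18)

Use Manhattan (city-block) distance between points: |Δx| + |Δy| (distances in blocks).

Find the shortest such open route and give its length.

There are 6! = 720 possible orderings.
Thorn → Sutton → Juniper → Elm → Spruce → Ivy → Alder: 21+22+25+8+21+23 = 120
Thorn → Sutton → Juniper → Elm → Spruce → Alder → Ivy: 21+22+25+8+12+23 = 111
Thorn → Sutton → Juniper → Elm → Ivy → Spruce → Alder: 21+22+25+13+21+12 = 114
Thorn → Sutton → Juniper → Elm → Ivy → Alder → Spruce: 21+22+25+13+23+12 = 116
Thorn → Sutton → Juniper → Elm → Alder → Spruce → Ivy: 21+22+25+18+12+21 = 119
Thorn → Sutton → Juniper → Elm → Alder → Ivy → Spruce: 21+22+25+18+23+21 = 130
Thorn → Sutton → Juniper → Spruce → Elm → Ivy → Alder: 21+22+19+8+13+23 = 106
Thorn → Sutton → Juniper → Spruce → Elm → Alder → Ivy: 21+22+19+8+18+23 = 111
… (712 more)
Thorn → Juniper → Alder → Spruce → Elm → Sutton → Ivy: 7+13+12+8+3+12 = 55  ← best
The minimum is 55.
One shortest path: Thorn → Juniper → Alder → Spruce → Elm → Sutton → Ivy.

Shortest open route: 55 blocks.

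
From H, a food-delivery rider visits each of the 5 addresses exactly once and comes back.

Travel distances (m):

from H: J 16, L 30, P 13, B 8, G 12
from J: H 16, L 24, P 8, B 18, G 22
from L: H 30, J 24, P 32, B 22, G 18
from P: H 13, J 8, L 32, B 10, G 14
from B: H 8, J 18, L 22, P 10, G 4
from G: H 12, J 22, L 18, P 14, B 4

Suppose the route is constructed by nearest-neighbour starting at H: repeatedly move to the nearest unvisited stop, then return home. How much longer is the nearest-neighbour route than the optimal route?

H: B=8, G=12, P=13, J=16, L=30 ⇒ B
B: G=4, P=10, J=18, L=22 ⇒ G
G: P=14, L=18, J=22 ⇒ P
P: J=8, L=32 ⇒ J
J: L=24 ⇒ L
NN route H → B → G → P → J → L → H costs 88.
Optimal: H → P → J → L → G → B → H costs 75 (by enumerating all 60 distinct tours).
Excess = 88 − 75 = 13.

Excess over optimum: 13 m.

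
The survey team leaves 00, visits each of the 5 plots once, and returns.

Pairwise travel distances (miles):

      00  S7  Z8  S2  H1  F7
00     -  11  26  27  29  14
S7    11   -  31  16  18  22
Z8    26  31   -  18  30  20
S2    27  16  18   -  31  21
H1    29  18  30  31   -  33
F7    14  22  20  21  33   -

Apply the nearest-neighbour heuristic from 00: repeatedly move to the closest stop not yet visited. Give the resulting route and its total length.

Nearest-neighbour total = 127 miles; route 00 → S7 → S2 → Z8 → F7 → H1 → 00.

At 00 the remaining stops are S7 11, F7 14, Z8 26, S2 27, H1 29; go to S7.
At S7 the remaining stops are S2 16, H1 18, F7 22, Z8 31; go to S2.
At S2 the remaining stops are Z8 18, F7 21, H1 31; go to Z8.
At Z8 the remaining stops are F7 20, H1 30; go to F7.
At F7 the remaining stops are H1 33; go to H1.
Return H1→00: 29.
Total = 11 + 16 + 18 + 20 + 33 + 29 = 127.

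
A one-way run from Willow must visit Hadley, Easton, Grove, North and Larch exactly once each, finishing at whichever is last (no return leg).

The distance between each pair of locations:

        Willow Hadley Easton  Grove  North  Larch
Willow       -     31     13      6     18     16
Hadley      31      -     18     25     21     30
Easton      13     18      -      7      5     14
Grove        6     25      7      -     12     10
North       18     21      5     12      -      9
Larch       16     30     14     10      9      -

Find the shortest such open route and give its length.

Shortest open route: 48.

There are 5! = 120 possible orderings.
Willow → Hadley → Easton → Grove → North → Larch: 31+18+7+12+9 = 77
Willow → Hadley → Easton → Grove → Larch → North: 31+18+7+10+9 = 75
Willow → Hadley → Easton → North → Grove → Larch: 31+18+5+12+10 = 76
Willow → Hadley → Easton → North → Larch → Grove: 31+18+5+9+10 = 73
Willow → Hadley → Easton → Larch → Grove → North: 31+18+14+10+12 = 85
Willow → Hadley → Easton → Larch → North → Grove: 31+18+14+9+12 = 84
Willow → Hadley → Grove → Easton → North → Larch: 31+25+7+5+9 = 77
Willow → Hadley → Grove → Easton → Larch → North: 31+25+7+14+9 = 86
Willow → Hadley → Grove → North → Easton → Larch: 31+25+12+5+14 = 87
Willow → Hadley → Grove → North → Larch → Easton: 31+25+12+9+14 = 91
Willow → Hadley → Grove → Larch → Easton → North: 31+25+10+14+5 = 85
Willow → Hadley → Grove → Larch → North → Easton: 31+25+10+9+5 = 80
Willow → Hadley → North → Easton → Grove → Larch: 31+21+5+7+10 = 74
Willow → Hadley → North → Easton → Larch → Grove: 31+21+5+14+10 = 81
… (106 more)
Willow → Grove → Larch → North → Easton → Hadley: 6+10+9+5+18 = 48  ← best
The minimum is 48.
One shortest path: Willow → Grove → Larch → North → Easton → Hadley.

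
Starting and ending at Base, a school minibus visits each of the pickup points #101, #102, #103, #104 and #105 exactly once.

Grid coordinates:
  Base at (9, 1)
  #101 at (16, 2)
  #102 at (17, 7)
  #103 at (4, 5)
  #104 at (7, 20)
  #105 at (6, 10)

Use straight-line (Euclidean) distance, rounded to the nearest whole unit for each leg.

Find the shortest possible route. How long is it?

Base-#101-#102-#103-#104-#105-Base: 7+5+13+15+10+9 = 59
Base-#101-#102-#103-#105-#104-Base: 7+5+13+5+10+19 = 59
Base-#101-#102-#104-#103-#105-Base: 7+5+16+15+5+9 = 57
Base-#101-#102-#104-#105-#103-Base: 7+5+16+10+5+6 = 49
Base-#101-#102-#105-#103-#104-Base: 7+5+11+5+15+19 = 62
Base-#101-#102-#105-#104-#103-Base: 7+5+11+10+15+6 = 54
Base-#101-#103-#102-#104-#105-Base: 7+12+13+16+10+9 = 67
Base-#101-#103-#102-#105-#104-Base: 7+12+13+11+10+19 = 72
Base-#101-#103-#104-#102-#105-Base: 7+12+15+16+11+9 = 70
Base-#101-#103-#104-#105-#102-Base: 7+12+15+10+11+10 = 65
Base-#101-#103-#105-#102-#104-Base: 7+12+5+11+16+19 = 70
Base-#101-#103-#105-#104-#102-Base: 7+12+5+10+16+10 = 60
Base-#101-#104-#102-#103-#105-Base: 7+20+16+13+5+9 = 70
Base-#101-#104-#102-#105-#103-Base: 7+20+16+11+5+6 = 65
… (46 more)
The minimum is 49.
One optimal route: Base → #101 → #102 → #104 → #105 → #103 → Base (or its reverse).

Minimum total distance: 49.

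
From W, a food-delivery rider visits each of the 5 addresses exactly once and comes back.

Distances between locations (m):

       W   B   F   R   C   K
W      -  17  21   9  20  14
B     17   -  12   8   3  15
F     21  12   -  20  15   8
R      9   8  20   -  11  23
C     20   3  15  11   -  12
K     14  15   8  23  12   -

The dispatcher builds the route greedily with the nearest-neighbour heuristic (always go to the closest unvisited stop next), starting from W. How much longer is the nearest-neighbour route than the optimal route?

The nearest-neighbour route is 4 m longer than optimal.

From W: R=9, K=14, B=17, C=20, F=21 → choose R (9).
From R: B=8, C=11, F=20, K=23 → choose B (8).
From B: C=3, F=12, K=15 → choose C (3).
From C: K=12, F=15 → choose K (12).
From K: F=8 → choose F (8).
NN route W → R → B → C → K → F → W costs 61.
Optimal: W → R → B → C → F → K → W costs 57 (by enumerating all 60 distinct tours).
Excess = 61 − 57 = 4.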